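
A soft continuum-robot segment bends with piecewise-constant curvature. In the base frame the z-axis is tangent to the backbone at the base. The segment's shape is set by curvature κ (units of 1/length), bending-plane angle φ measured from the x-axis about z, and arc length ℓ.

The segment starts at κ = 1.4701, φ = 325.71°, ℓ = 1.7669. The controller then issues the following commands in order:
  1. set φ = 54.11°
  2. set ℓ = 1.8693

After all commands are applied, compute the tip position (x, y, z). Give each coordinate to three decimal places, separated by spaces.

initial: κ=1.4701, φ=325.71°, ℓ=1.7669
cmd 1: set φ=54.11° → (κ,φ,ℓ)=(1.4701,54.11°,1.7669) → tip=(0.7400,1.0226,0.3521)
cmd 2: set ℓ=1.8693 → (κ,φ,ℓ)=(1.4701,54.11°,1.8693) → tip=(0.7671,1.0600,0.2608)

0.767 1.060 0.261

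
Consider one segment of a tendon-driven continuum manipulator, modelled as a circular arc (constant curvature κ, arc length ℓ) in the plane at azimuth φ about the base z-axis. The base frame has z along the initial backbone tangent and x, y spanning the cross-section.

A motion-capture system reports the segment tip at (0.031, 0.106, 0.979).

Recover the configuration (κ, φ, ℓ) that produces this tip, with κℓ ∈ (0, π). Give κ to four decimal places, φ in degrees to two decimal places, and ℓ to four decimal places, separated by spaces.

ρ = √(x²+y²) = √(0.031² + 0.106²) = 0.11044
φ = atan2(y, x) mod 360° = atan2(0.106, 0.031) = 73.6983°
|p|² = ρ² + z² = 0.11044² + 0.979² = 0.97064
κ = 2ρ / |p|² = 2×0.11044 / 0.97064 = 0.22756
θ = 2·atan2(ρ, z) = 2·atan2(0.11044, 0.979) = 0.22467 rad
ℓ = θ/κ = 0.22467/0.22756 = 0.98728

0.2276 73.70 0.9873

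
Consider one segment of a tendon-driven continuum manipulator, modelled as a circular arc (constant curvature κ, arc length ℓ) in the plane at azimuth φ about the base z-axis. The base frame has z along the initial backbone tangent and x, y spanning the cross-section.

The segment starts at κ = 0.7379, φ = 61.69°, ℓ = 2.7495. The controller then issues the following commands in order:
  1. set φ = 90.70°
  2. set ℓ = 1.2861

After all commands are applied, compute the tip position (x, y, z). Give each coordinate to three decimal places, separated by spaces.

-0.007 0.566 1.102

initial: κ=0.7379, φ=61.69°, ℓ=2.7495
cmd 1: set φ=90.70° → (κ,φ,ℓ)=(0.7379,90.70°,2.7495) → tip=(-0.0239,1.9543,1.2155)
cmd 2: set ℓ=1.2861 → (κ,φ,ℓ)=(0.7379,90.70°,1.2861) → tip=(-0.0069,0.5658,1.1016)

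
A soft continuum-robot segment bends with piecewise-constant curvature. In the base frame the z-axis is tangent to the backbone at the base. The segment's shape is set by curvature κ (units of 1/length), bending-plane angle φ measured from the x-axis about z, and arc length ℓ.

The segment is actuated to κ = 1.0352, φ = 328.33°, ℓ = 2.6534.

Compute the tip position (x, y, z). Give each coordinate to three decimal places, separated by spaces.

θ = κ·ℓ = 1.0352 × 2.6534 = 2.74680 rad
ρ = (1 − cos θ)/κ = (1 − -0.92308)/1.0352 = 1.85769
z = sin θ / κ = 0.38462/1.0352 = 0.37154
x = ρ cos φ = 1.85769 × cos(328.33°) = 1.58105
y = ρ sin φ = 1.85769 × sin(328.33°) = -0.97533

1.581 -0.975 0.372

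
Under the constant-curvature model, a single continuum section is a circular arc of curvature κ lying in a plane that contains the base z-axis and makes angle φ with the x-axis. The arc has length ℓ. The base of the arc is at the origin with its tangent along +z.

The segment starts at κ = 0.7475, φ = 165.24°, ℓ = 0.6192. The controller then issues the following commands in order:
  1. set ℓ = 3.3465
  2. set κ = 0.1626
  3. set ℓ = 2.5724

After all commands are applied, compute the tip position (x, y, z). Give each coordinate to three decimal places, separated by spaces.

-0.513 0.135 2.498

initial: κ=0.7475, φ=165.24°, ℓ=0.6192
cmd 1: set ℓ=3.3465 → (κ,φ,ℓ)=(0.7475,165.24°,3.3465) → tip=(-2.3312,0.6142,0.7990)
cmd 2: set κ=0.1626 → (κ,φ,ℓ)=(0.1626,165.24°,3.3465) → tip=(-0.8589,0.2263,3.1838)
cmd 3: set ℓ=2.5724 → (κ,φ,ℓ)=(0.1626,165.24°,2.5724) → tip=(-0.5127,0.1351,2.4980)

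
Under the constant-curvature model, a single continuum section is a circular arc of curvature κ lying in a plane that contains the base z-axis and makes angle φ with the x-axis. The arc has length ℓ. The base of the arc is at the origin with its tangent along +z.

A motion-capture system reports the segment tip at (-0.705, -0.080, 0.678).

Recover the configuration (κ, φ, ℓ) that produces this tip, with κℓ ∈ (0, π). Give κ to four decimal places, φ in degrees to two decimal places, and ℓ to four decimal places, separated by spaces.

ρ = √(x²+y²) = √(-0.705² + -0.080²) = 0.70952
φ = atan2(y, x) mod 360° = atan2(-0.080, -0.705) = 186.4740°
|p|² = ρ² + z² = 0.70952² + 0.678² = 0.96311
κ = 2ρ / |p|² = 2×0.70952 / 0.96311 = 1.47340
θ = 2·atan2(ρ, z) = 2·atan2(0.70952, 0.678) = 1.61623 rad
ℓ = θ/κ = 1.61623/1.47340 = 1.09693

1.4734 186.47 1.0969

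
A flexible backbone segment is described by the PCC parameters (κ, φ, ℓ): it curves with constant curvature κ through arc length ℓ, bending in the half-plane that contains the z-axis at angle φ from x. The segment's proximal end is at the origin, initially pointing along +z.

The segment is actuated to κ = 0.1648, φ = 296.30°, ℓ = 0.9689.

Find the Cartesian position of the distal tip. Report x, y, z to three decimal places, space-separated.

0.034 -0.069 0.965

θ = κ·ℓ = 0.1648 × 0.9689 = 0.15967 rad
ρ = (1 − cos θ)/κ = (1 − 0.98728)/0.1648 = 0.07719
z = sin θ / κ = 0.15900/0.1648 = 0.96479
x = ρ cos φ = 0.07719 × cos(296.30°) = 0.03420
y = ρ sin φ = 0.07719 × sin(296.30°) = -0.06920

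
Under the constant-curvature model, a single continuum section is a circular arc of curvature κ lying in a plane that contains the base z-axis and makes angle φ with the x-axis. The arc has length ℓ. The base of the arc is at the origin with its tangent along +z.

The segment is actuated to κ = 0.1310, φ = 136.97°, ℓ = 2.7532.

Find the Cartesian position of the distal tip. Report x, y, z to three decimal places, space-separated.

-0.359 0.335 2.694

θ = κ·ℓ = 0.1310 × 2.7532 = 0.36067 rad
ρ = (1 − cos θ)/κ = (1 − 0.93566)/0.1310 = 0.49114
z = sin θ / κ = 0.35290/0.1310 = 2.69390
x = ρ cos φ = 0.49114 × cos(136.97°) = -0.35902
y = ρ sin φ = 0.49114 × sin(136.97°) = 0.33514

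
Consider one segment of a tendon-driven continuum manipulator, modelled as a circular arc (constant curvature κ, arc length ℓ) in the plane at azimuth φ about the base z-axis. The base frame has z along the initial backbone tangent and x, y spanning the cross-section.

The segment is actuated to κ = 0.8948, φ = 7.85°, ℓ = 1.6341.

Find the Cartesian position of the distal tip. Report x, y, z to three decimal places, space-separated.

θ = κ·ℓ = 0.8948 × 1.6341 = 1.46219 rad
ρ = (1 − cos θ)/κ = (1 − 0.10839)/0.8948 = 0.99643
z = sin θ / κ = 0.99411/0.8948 = 1.11098
x = ρ cos φ = 0.99643 × cos(7.85°) = 0.98710
y = ρ sin φ = 0.99643 × sin(7.85°) = 0.13609

0.987 0.136 1.111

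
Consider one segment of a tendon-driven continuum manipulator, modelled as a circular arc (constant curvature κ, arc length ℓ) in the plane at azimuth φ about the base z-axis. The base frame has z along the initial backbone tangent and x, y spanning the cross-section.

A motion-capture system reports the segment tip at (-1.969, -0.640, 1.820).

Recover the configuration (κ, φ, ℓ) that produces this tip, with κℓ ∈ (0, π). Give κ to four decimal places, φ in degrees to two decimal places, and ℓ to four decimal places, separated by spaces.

0.5449 198.01 3.1185

ρ = √(x²+y²) = √(-1.969² + -0.640²) = 2.07040
φ = atan2(y, x) mod 360° = atan2(-0.640, -1.969) = 198.0061°
|p|² = ρ² + z² = 2.07040² + 1.820² = 7.59896
κ = 2ρ / |p|² = 2×2.07040 / 7.59896 = 0.54492
θ = 2·atan2(ρ, z) = 2·atan2(2.07040, 1.820) = 1.69935 rad
ℓ = θ/κ = 1.69935/0.54492 = 3.11854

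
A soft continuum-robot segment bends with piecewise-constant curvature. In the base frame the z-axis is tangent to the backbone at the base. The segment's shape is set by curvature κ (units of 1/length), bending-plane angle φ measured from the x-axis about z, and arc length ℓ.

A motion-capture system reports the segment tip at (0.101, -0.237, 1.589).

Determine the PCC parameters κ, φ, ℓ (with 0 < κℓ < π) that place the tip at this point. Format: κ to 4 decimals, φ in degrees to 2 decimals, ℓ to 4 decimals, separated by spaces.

0.1988 293.08 1.6167

ρ = √(x²+y²) = √(0.101² + -0.237²) = 0.25762
φ = atan2(y, x) mod 360° = atan2(-0.237, 0.101) = 293.0818°
|p|² = ρ² + z² = 0.25762² + 1.589² = 2.59129
κ = 2ρ / |p|² = 2×0.25762 / 2.59129 = 0.19884
θ = 2·atan2(ρ, z) = 2·atan2(0.25762, 1.589) = 0.32146 rad
ℓ = θ/κ = 0.32146/0.19884 = 1.61670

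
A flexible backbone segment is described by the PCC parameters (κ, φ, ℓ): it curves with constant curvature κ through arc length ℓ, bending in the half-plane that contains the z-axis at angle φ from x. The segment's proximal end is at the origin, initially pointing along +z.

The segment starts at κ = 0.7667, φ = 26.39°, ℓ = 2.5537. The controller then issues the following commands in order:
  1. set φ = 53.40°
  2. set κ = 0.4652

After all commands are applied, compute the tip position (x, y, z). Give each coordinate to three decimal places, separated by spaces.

0.803 1.081 1.994

initial: κ=0.7667, φ=26.39°, ℓ=2.5537
cmd 1: set φ=53.40° → (κ,φ,ℓ)=(0.7667,53.40°,2.5537) → tip=(1.0712,1.4424,1.2078)
cmd 2: set κ=0.4652 → (κ,φ,ℓ)=(0.4652,53.40°,2.5537) → tip=(0.8029,1.0811,1.9940)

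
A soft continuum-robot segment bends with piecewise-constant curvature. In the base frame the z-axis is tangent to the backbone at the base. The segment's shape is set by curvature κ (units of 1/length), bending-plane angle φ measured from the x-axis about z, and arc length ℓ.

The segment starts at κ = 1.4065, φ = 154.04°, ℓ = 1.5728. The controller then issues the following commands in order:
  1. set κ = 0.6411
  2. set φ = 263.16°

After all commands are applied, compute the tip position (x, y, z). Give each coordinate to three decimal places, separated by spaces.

initial: κ=1.4065, φ=154.04°, ℓ=1.5728
cmd 1: set κ=0.6411 → (κ,φ,ℓ)=(0.6411,154.04°,1.5728) → tip=(-0.6545,0.3187,1.3195)
cmd 2: set φ=263.16° → (κ,φ,ℓ)=(0.6411,263.16°,1.5728) → tip=(-0.0867,-0.7228,1.3195)

-0.087 -0.723 1.320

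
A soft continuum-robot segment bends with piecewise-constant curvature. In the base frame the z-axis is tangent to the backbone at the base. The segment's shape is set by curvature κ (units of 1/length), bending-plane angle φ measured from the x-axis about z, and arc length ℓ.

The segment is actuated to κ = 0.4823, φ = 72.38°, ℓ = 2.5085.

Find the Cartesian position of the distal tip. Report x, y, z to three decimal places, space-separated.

θ = κ·ℓ = 0.4823 × 2.5085 = 1.20985 rad
ρ = (1 − cos θ)/κ = (1 − 0.35316)/0.4823 = 1.34116
z = sin θ / κ = 0.93556/0.4823 = 1.93979
x = ρ cos φ = 1.34116 × cos(72.38°) = 0.40597
y = ρ sin φ = 1.34116 × sin(72.38°) = 1.27824

0.406 1.278 1.940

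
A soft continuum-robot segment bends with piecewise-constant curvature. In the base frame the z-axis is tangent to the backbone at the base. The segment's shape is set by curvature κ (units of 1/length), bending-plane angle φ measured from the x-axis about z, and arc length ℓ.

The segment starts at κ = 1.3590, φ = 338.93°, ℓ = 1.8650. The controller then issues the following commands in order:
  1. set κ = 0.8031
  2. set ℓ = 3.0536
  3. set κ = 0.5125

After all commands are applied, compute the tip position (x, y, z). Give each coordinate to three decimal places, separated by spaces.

1.810 -0.697 1.951

initial: κ=1.3590, φ=338.93°, ℓ=1.8650
cmd 1: set κ=0.8031 → (κ,φ,ℓ)=(0.8031,338.93°,1.8650) → tip=(1.0772,-0.4150,1.2419)
cmd 2: set ℓ=3.0536 → (κ,φ,ℓ)=(0.8031,338.93°,3.0536) → tip=(2.0586,-0.7931,0.7919)
cmd 3: set κ=0.5125 → (κ,φ,ℓ)=(0.5125,338.93°,3.0536) → tip=(1.8102,-0.6974,1.9512)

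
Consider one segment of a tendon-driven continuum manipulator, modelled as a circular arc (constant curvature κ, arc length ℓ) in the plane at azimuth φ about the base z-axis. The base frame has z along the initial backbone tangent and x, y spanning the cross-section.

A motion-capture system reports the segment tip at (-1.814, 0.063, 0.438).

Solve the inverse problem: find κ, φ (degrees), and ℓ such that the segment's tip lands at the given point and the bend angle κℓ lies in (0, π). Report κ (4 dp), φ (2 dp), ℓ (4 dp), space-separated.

ρ = √(x²+y²) = √(-1.814² + 0.063²) = 1.81509
φ = atan2(y, x) mod 360° = atan2(0.063, -1.814) = 178.0109°
|p|² = ρ² + z² = 1.81509² + 0.438² = 3.48641
κ = 2ρ / |p|² = 2×1.81509 / 3.48641 = 1.04124
θ = 2·atan2(ρ, z) = 2·atan2(1.81509, 0.438) = 2.66803 rad
ℓ = θ/κ = 2.66803/1.04124 = 2.56236

1.0412 178.01 2.5624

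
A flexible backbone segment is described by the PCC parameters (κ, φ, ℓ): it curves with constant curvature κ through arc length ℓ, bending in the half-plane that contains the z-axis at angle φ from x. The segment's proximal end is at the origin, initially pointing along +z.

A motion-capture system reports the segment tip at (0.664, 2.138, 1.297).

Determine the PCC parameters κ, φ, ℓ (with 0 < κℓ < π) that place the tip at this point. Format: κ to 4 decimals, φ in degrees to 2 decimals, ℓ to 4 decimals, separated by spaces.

ρ = √(x²+y²) = √(0.664² + 2.138²) = 2.23874
φ = atan2(y, x) mod 360° = atan2(2.138, 0.664) = 72.7467°
|p|² = ρ² + z² = 2.23874² + 1.297² = 6.69415
κ = 2ρ / |p|² = 2×2.23874 / 6.69415 = 0.66886
θ = 2·atan2(ρ, z) = 2·atan2(2.23874, 1.297) = 2.09141 rad
ℓ = θ/κ = 2.09141/0.66886 = 3.12681

0.6689 72.75 3.1268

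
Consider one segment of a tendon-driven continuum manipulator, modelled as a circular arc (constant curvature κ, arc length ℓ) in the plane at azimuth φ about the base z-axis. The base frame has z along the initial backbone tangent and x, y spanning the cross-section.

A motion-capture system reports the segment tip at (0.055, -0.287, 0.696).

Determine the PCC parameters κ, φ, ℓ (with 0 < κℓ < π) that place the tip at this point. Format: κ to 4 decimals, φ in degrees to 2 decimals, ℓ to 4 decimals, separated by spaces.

ρ = √(x²+y²) = √(0.055² + -0.287²) = 0.29222
φ = atan2(y, x) mod 360° = atan2(-0.287, 0.055) = 280.8485°
|p|² = ρ² + z² = 0.29222² + 0.696² = 0.56981
κ = 2ρ / |p|² = 2×0.29222 / 0.56981 = 1.02568
θ = 2·atan2(ρ, z) = 2·atan2(0.29222, 0.696) = 0.79502 rad
ℓ = θ/κ = 0.79502/1.02568 = 0.77511

1.0257 280.85 0.7751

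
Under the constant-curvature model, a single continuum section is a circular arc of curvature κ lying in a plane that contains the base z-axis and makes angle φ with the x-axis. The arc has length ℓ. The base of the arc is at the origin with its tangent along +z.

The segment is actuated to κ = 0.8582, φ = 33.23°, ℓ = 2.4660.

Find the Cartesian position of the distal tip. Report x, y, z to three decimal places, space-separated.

1.480 0.970 0.996

θ = κ·ℓ = 0.8582 × 2.4660 = 2.11632 rad
ρ = (1 − cos θ)/κ = (1 − -0.51887)/0.8582 = 1.76983
z = sin θ / κ = 0.85486/0.8582 = 0.99610
x = ρ cos φ = 1.76983 × cos(33.23°) = 1.48042
y = ρ sin φ = 1.76983 × sin(33.23°) = 0.96987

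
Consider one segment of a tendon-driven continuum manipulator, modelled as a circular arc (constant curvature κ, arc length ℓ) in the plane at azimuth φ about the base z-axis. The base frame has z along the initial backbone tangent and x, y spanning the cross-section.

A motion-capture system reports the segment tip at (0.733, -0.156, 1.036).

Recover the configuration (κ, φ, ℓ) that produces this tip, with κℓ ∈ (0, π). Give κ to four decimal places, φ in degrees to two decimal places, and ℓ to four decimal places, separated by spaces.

ρ = √(x²+y²) = √(0.733² + -0.156²) = 0.74942
φ = atan2(y, x) mod 360° = atan2(-0.156, 0.733) = 347.9853°
|p|² = ρ² + z² = 0.74942² + 1.036² = 1.63492
κ = 2ρ / |p|² = 2×0.74942 / 1.63492 = 0.91676
θ = 2·atan2(ρ, z) = 2·atan2(0.74942, 1.036) = 1.25248 rad
ℓ = θ/κ = 1.25248/0.91676 = 1.36621

0.9168 347.99 1.3662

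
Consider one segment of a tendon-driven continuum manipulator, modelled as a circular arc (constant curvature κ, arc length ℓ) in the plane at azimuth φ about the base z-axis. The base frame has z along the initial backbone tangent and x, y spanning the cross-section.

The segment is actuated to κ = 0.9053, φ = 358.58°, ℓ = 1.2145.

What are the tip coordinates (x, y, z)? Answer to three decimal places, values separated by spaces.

θ = κ·ℓ = 0.9053 × 1.2145 = 1.09949 rad
ρ = (1 − cos θ)/κ = (1 − 0.45405)/0.9053 = 0.60306
z = sin θ / κ = 0.89097/0.9053 = 0.98418
x = ρ cos φ = 0.60306 × cos(358.58°) = 0.60287
y = ρ sin φ = 0.60306 × sin(358.58°) = -0.01494

0.603 -0.015 0.984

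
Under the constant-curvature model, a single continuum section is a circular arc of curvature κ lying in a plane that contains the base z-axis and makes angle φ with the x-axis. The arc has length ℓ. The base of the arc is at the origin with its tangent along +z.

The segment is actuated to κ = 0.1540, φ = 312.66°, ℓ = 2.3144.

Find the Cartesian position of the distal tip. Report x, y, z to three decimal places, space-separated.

0.277 -0.300 2.266

θ = κ·ℓ = 0.1540 × 2.3144 = 0.35642 rad
ρ = (1 − cos θ)/κ = (1 − 0.93715)/0.1540 = 0.40810
z = sin θ / κ = 0.34892/0.1540 = 2.26571
x = ρ cos φ = 0.40810 × cos(312.66°) = 0.27655
y = ρ sin φ = 0.40810 × sin(312.66°) = -0.30011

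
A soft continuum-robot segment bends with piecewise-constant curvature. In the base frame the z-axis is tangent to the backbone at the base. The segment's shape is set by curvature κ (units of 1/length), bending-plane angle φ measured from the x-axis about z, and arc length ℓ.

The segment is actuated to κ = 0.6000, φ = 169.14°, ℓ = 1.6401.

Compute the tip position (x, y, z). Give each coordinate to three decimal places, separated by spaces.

-0.731 0.140 1.388

θ = κ·ℓ = 0.6000 × 1.6401 = 0.98406 rad
ρ = (1 − cos θ)/κ = (1 − 0.55365)/0.6000 = 0.74392
z = sin θ / κ = 0.83275/0.6000 = 1.38792
x = ρ cos φ = 0.74392 × cos(169.14°) = -0.73060
y = ρ sin φ = 0.74392 × sin(169.14°) = 0.14016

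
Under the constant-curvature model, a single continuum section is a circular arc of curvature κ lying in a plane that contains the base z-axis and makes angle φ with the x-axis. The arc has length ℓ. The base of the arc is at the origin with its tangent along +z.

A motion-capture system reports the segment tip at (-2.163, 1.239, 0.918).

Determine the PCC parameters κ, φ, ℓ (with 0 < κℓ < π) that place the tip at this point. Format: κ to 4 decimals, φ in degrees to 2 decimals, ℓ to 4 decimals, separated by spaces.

ρ = √(x²+y²) = √(-2.163² + 1.239²) = 2.49273
φ = atan2(y, x) mod 360° = atan2(1.239, -2.163) = 150.1952°
|p|² = ρ² + z² = 2.49273² + 0.918² = 7.05641
κ = 2ρ / |p|² = 2×2.49273 / 7.05641 = 0.70651
θ = 2·atan2(ρ, z) = 2·atan2(2.49273, 0.918) = 2.43588 rad
ℓ = θ/κ = 2.43588/0.70651 = 3.44774

0.7065 150.20 3.4477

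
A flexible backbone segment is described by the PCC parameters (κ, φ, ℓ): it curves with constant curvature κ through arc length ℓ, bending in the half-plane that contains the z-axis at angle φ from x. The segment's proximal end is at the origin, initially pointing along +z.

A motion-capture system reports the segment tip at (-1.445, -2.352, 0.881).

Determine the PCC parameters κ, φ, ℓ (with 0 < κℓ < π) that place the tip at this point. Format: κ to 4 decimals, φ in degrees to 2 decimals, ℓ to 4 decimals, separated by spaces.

0.6575 238.43 3.8381

ρ = √(x²+y²) = √(-1.445² + -2.352²) = 2.76042
φ = atan2(y, x) mod 360° = atan2(-2.352, -1.445) = 238.4347°
|p|² = ρ² + z² = 2.76042² + 0.881² = 8.39609
κ = 2ρ / |p|² = 2×2.76042 / 8.39609 = 0.65755
θ = 2·atan2(ρ, z) = 2·atan2(2.76042, 0.881) = 2.52372 rad
ℓ = θ/κ = 2.52372/0.65755 = 3.83807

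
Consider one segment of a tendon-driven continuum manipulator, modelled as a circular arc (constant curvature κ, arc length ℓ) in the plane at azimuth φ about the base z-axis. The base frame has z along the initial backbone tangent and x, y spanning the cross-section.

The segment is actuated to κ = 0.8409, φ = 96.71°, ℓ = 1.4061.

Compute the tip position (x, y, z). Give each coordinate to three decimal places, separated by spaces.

-0.086 0.734 1.101

θ = κ·ℓ = 0.8409 × 1.4061 = 1.18239 rad
ρ = (1 − cos θ)/κ = (1 − 0.37871)/0.8409 = 0.73883
z = sin θ / κ = 0.92551/0.8409 = 1.10062
x = ρ cos φ = 0.73883 × cos(96.71°) = -0.08633
y = ρ sin φ = 0.73883 × sin(96.71°) = 0.73377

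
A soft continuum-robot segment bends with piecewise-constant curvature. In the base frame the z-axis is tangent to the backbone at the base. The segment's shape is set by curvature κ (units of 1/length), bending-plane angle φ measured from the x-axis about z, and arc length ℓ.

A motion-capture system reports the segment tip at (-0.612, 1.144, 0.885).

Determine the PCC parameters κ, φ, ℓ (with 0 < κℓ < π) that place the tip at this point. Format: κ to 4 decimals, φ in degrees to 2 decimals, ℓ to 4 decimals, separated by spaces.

1.0520 118.15 1.8482

ρ = √(x²+y²) = √(-0.612² + 1.144²) = 1.29741
φ = atan2(y, x) mod 360° = atan2(1.144, -0.612) = 118.1452°
|p|² = ρ² + z² = 1.29741² + 0.885² = 2.46650
κ = 2ρ / |p|² = 2×1.29741 / 2.46650 = 1.05203
θ = 2·atan2(ρ, z) = 2·atan2(1.29741, 0.885) = 1.94433 rad
ℓ = θ/κ = 1.94433/1.05203 = 1.84818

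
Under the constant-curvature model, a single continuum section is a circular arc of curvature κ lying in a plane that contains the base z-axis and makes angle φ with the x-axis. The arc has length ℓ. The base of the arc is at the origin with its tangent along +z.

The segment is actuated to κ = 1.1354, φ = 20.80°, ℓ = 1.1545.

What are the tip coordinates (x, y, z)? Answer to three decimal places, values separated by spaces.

0.612 0.232 0.851

θ = κ·ℓ = 1.1354 × 1.1545 = 1.31082 rad
ρ = (1 − cos θ)/κ = (1 − 0.25706)/1.1354 = 0.65434
z = sin θ / κ = 0.96640/1.1354 = 0.85115
x = ρ cos φ = 0.65434 × cos(20.80°) = 0.61170
y = ρ sin φ = 0.65434 × sin(20.80°) = 0.23236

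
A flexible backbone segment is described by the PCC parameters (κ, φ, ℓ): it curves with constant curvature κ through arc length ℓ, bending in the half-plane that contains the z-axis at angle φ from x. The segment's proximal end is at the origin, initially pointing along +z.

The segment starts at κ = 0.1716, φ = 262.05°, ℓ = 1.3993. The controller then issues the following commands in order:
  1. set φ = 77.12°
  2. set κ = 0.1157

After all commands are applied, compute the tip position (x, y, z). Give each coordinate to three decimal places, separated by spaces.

0.025 0.110 1.393

initial: κ=0.1716, φ=262.05°, ℓ=1.3993
cmd 1: set φ=77.12° → (κ,φ,ℓ)=(0.1716,77.12°,1.3993) → tip=(0.0373,0.1630,1.3859)
cmd 2: set κ=0.1157 → (κ,φ,ℓ)=(0.1157,77.12°,1.3993) → tip=(0.0252,0.1102,1.3932)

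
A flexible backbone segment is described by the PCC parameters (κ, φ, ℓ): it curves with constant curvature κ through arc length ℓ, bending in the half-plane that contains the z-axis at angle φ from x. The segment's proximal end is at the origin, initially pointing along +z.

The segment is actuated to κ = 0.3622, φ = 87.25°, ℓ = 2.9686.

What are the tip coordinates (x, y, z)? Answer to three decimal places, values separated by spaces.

0.069 1.446 2.429

θ = κ·ℓ = 0.3622 × 2.9686 = 1.07523 rad
ρ = (1 − cos θ)/κ = (1 − 0.47553)/0.3622 = 1.44800
z = sin θ / κ = 0.87970/0.3622 = 2.42876
x = ρ cos φ = 1.44800 × cos(87.25°) = 0.06947
y = ρ sin φ = 1.44800 × sin(87.25°) = 1.44634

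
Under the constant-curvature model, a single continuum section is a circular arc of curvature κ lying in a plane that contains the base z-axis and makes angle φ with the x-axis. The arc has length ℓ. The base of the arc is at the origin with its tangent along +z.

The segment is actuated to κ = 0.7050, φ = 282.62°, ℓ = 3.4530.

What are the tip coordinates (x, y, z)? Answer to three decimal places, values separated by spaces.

θ = κ·ℓ = 0.7050 × 3.4530 = 2.43436 rad
ρ = (1 − cos θ)/κ = (1 − -0.76017)/0.7050 = 2.49669
z = sin θ / κ = 0.64973/0.7050 = 0.92160
x = ρ cos φ = 2.49669 × cos(282.62°) = 0.54549
y = ρ sin φ = 2.49669 × sin(282.62°) = -2.43637

0.545 -2.436 0.922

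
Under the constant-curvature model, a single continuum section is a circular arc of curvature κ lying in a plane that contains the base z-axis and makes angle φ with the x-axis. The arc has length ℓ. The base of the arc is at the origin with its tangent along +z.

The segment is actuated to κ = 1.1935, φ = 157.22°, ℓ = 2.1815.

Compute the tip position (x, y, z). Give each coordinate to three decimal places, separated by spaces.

-1.436 0.603 0.429

θ = κ·ℓ = 1.1935 × 2.1815 = 2.60362 rad
ρ = (1 − cos θ)/κ = (1 − -0.85875)/1.1935 = 1.55739
z = sin θ / κ = 0.51240/1.1935 = 0.42932
x = ρ cos φ = 1.55739 × cos(157.22°) = -1.43591
y = ρ sin φ = 1.55739 × sin(157.22°) = 0.60301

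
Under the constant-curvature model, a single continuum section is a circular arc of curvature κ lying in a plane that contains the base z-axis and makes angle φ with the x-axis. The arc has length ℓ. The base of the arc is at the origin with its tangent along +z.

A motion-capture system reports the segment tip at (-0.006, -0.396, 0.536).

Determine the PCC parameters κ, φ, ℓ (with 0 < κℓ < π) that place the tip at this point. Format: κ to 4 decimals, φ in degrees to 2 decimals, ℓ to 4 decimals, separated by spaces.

ρ = √(x²+y²) = √(-0.006² + -0.396²) = 0.39605
φ = atan2(y, x) mod 360° = atan2(-0.396, -0.006) = 269.1319°
|p|² = ρ² + z² = 0.39605² + 0.536² = 0.44415
κ = 2ρ / |p|² = 2×0.39605 / 0.44415 = 1.78339
θ = 2·atan2(ρ, z) = 2·atan2(0.39605, 0.536) = 1.27271 rad
ℓ = θ/κ = 1.27271/1.78339 = 0.71364

1.7834 269.13 0.7136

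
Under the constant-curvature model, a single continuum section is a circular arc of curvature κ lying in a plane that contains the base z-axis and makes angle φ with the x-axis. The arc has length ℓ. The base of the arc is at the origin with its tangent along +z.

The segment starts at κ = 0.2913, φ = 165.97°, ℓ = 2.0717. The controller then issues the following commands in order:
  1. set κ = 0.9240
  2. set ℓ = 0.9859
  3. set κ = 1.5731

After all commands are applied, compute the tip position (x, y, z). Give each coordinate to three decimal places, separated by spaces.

-0.604 0.151 0.636

initial: κ=0.2913, φ=165.97°, ℓ=2.0717
cmd 1: set κ=0.9240 → (κ,φ,ℓ)=(0.9240,165.97°,2.0717) → tip=(-1.4035,0.3507,1.0190)
cmd 2: set ℓ=0.9859 → (κ,φ,ℓ)=(0.9240,165.97°,0.9859) → tip=(-0.4064,0.1015,0.8551)
cmd 3: set κ=1.5731 → (κ,φ,ℓ)=(1.5731,165.97°,0.9859) → tip=(-0.6045,0.1510,0.6356)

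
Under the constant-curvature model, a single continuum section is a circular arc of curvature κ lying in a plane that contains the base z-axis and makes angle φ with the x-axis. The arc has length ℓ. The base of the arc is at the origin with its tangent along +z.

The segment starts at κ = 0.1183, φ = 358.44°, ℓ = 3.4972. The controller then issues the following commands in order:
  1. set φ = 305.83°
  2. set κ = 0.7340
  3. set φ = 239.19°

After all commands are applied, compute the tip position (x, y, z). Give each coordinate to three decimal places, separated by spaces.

initial: κ=0.1183, φ=358.44°, ℓ=3.4972
cmd 1: set φ=305.83° → (κ,φ,ℓ)=(0.1183,305.83°,3.4972) → tip=(0.4175,-0.5782,3.3983)
cmd 2: set κ=0.7340 → (κ,φ,ℓ)=(0.7340,305.83°,3.4972) → tip=(1.4670,-2.0317,0.7405)
cmd 3: set φ=239.19° → (κ,φ,ℓ)=(0.7340,239.19°,3.4972) → tip=(-1.2835,-2.1523,0.7405)

-1.284 -2.152 0.741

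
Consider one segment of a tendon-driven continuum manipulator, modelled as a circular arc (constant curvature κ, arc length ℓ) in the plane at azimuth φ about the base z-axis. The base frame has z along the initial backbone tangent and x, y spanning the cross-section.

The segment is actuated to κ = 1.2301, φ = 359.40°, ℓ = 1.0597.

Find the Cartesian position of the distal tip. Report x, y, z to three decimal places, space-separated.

θ = κ·ℓ = 1.2301 × 1.0597 = 1.30354 rad
ρ = (1 − cos θ)/κ = (1 − 0.26409)/1.2301 = 0.59825
z = sin θ / κ = 0.96450/1.2301 = 0.78408
x = ρ cos φ = 0.59825 × cos(359.40°) = 0.59822
y = ρ sin φ = 0.59825 × sin(359.40°) = -0.00626

0.598 -0.006 0.784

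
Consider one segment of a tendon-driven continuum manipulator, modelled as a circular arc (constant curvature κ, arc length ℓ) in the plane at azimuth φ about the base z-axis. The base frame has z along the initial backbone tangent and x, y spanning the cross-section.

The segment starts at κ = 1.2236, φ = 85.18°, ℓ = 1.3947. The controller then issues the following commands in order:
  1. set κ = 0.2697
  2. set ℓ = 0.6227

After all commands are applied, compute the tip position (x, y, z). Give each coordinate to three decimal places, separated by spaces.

0.004 0.052 0.620

initial: κ=1.2236, φ=85.18°, ℓ=1.3947
cmd 1: set κ=0.2697 → (κ,φ,ℓ)=(0.2697,85.18°,1.3947) → tip=(0.0218,0.2583,1.3620)
cmd 2: set ℓ=0.6227 → (κ,φ,ℓ)=(0.2697,85.18°,0.6227) → tip=(0.0044,0.0520,0.6198)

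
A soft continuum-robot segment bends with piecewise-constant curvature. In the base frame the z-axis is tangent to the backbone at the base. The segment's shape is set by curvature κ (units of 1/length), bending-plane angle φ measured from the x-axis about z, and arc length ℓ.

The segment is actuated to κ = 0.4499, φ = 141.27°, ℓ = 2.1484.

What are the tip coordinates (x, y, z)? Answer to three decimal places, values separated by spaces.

-0.749 0.601 1.829

θ = κ·ℓ = 0.4499 × 2.1484 = 0.96657 rad
ρ = (1 − cos θ)/κ = (1 − 0.56813)/0.4499 = 0.95993
z = sin θ / κ = 0.82294/0.4499 = 1.82916
x = ρ cos φ = 0.95993 × cos(141.27°) = -0.74884
y = ρ sin φ = 0.95993 × sin(141.27°) = 0.60058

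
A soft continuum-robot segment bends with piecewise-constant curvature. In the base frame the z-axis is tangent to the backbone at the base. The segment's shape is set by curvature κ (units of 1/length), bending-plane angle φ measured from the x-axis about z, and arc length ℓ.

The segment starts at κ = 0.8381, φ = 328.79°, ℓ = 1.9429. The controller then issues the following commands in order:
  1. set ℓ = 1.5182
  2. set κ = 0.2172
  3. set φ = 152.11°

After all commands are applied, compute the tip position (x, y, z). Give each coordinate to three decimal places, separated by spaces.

-0.219 0.116 1.491

initial: κ=0.8381, φ=328.79°, ℓ=1.9429
cmd 1: set ℓ=1.5182 → (κ,φ,ℓ)=(0.8381,328.79°,1.5182) → tip=(0.7205,-0.4365,1.1404)
cmd 2: set κ=0.2172 → (κ,φ,ℓ)=(0.2172,328.79°,1.5182) → tip=(0.2122,-0.1285,1.4908)
cmd 3: set φ=152.11° → (κ,φ,ℓ)=(0.2172,152.11°,1.5182) → tip=(-0.2192,0.1160,1.4908)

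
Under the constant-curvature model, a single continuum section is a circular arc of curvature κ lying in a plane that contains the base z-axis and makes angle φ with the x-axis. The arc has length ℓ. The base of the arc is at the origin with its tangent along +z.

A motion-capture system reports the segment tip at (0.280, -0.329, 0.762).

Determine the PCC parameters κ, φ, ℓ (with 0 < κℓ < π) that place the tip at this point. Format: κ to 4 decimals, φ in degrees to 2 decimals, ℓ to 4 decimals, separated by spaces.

ρ = √(x²+y²) = √(0.280² + -0.329²) = 0.43202
φ = atan2(y, x) mod 360° = atan2(-0.329, 0.280) = 310.3999°
|p|² = ρ² + z² = 0.43202² + 0.762² = 0.76729
κ = 2ρ / |p|² = 2×0.43202 / 0.76729 = 1.12610
θ = 2·atan2(ρ, z) = 2·atan2(0.43202, 0.762) = 1.03153 rad
ℓ = θ/κ = 1.03153/1.12610 = 0.91602

1.1261 310.40 0.9160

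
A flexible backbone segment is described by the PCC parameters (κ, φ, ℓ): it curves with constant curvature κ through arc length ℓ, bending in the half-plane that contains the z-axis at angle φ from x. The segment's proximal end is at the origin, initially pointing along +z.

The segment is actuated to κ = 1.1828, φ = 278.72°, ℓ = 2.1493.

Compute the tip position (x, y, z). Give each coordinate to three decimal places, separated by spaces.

θ = κ·ℓ = 1.1828 × 2.1493 = 2.54219 rad
ρ = (1 − cos θ)/κ = (1 − -0.82567)/1.1828 = 1.54352
z = sin θ / κ = 0.56415/1.1828 = 0.47696
x = ρ cos φ = 1.54352 × cos(278.72°) = 0.23401
y = ρ sin φ = 1.54352 × sin(278.72°) = -1.52568

0.234 -1.526 0.477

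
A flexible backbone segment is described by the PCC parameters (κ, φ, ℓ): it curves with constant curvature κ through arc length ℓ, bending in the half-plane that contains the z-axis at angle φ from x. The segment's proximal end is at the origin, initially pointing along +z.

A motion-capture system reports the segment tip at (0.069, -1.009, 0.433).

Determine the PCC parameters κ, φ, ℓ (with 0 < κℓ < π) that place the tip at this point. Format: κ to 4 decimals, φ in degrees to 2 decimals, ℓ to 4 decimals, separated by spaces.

ρ = √(x²+y²) = √(0.069² + -1.009²) = 1.01136
φ = atan2(y, x) mod 360° = atan2(-1.009, 0.069) = 273.9121°
|p|² = ρ² + z² = 1.01136² + 0.433² = 1.21033
κ = 2ρ / |p|² = 2×1.01136 / 1.21033 = 1.67121
θ = 2·atan2(ρ, z) = 2·atan2(1.01136, 0.433) = 2.33254 rad
ℓ = θ/κ = 2.33254/1.67121 = 1.39572

1.6712 273.91 1.3957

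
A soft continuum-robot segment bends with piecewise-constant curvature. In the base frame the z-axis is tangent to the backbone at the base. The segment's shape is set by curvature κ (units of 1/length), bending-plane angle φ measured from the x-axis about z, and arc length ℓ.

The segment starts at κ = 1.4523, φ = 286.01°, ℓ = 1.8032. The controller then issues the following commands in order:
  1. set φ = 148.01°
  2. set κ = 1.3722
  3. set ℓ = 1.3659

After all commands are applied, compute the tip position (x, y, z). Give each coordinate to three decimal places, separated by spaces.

initial: κ=1.4523, φ=286.01°, ℓ=1.8032
cmd 1: set φ=148.01° → (κ,φ,ℓ)=(1.4523,148.01°,1.8032) → tip=(-1.0900,0.6808,0.3438)
cmd 2: set κ=1.3722 → (κ,φ,ℓ)=(1.3722,148.01°,1.8032) → tip=(-1.1036,0.6893,0.4510)
cmd 3: set ℓ=1.3659 → (κ,φ,ℓ)=(1.3722,148.01°,1.3659) → tip=(-0.8028,0.5015,0.6955)

-0.803 0.501 0.695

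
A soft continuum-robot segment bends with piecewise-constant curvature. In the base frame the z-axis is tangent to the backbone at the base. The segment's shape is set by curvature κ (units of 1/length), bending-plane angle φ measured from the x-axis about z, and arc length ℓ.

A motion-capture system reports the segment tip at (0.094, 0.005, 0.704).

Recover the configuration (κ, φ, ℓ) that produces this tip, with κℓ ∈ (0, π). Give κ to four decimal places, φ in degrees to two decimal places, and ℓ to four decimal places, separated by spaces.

0.3732 3.04 0.7124

ρ = √(x²+y²) = √(0.094² + 0.005²) = 0.09413
φ = atan2(y, x) mod 360° = atan2(0.005, 0.094) = 3.0448°
|p|² = ρ² + z² = 0.09413² + 0.704² = 0.50448
κ = 2ρ / |p|² = 2×0.09413 / 0.50448 = 0.37319
θ = 2·atan2(ρ, z) = 2·atan2(0.09413, 0.704) = 0.26585 rad
ℓ = θ/κ = 0.26585/0.37319 = 0.71236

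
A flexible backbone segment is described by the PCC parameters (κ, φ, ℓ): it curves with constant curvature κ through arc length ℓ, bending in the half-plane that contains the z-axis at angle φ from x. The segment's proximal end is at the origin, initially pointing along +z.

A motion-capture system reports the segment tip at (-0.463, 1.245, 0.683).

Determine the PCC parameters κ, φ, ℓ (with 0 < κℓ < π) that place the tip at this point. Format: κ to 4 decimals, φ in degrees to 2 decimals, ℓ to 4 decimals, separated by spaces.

ρ = √(x²+y²) = √(-0.463² + 1.245²) = 1.32830
φ = atan2(y, x) mod 360° = atan2(1.245, -0.463) = 110.3995°
|p|² = ρ² + z² = 1.32830² + 0.683² = 2.23088
κ = 2ρ / |p|² = 2×1.32830 / 2.23088 = 1.19083
θ = 2·atan2(ρ, z) = 2·atan2(1.32830, 0.683) = 2.19172 rad
ℓ = θ/κ = 2.19172/1.19083 = 1.84050

1.1908 110.40 1.8405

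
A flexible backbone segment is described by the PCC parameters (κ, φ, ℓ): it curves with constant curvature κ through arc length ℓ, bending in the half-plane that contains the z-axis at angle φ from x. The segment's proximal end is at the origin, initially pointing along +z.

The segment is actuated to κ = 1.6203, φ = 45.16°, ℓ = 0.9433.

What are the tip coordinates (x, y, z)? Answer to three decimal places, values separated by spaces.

θ = κ·ℓ = 1.6203 × 0.9433 = 1.52843 rad
ρ = (1 − cos θ)/κ = (1 − 0.04235)/1.6203 = 0.59103
z = sin θ / κ = 0.99910/1.6203 = 0.61662
x = ρ cos φ = 0.59103 × cos(45.16°) = 0.41675
y = ρ sin φ = 0.59103 × sin(45.16°) = 0.41909

0.417 0.419 0.617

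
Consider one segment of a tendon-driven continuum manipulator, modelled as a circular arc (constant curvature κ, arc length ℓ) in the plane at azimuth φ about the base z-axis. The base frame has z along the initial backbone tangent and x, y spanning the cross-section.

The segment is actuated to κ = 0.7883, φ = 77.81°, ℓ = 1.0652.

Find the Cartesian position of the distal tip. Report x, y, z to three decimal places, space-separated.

0.089 0.412 0.944

θ = κ·ℓ = 0.7883 × 1.0652 = 0.83970 rad
ρ = (1 − cos θ)/κ = (1 − 0.66769)/0.7883 = 0.42155
z = sin θ / κ = 0.74444/0.7883 = 0.94436
x = ρ cos φ = 0.42155 × cos(77.81°) = 0.08901
y = ρ sin φ = 0.42155 × sin(77.81°) = 0.41205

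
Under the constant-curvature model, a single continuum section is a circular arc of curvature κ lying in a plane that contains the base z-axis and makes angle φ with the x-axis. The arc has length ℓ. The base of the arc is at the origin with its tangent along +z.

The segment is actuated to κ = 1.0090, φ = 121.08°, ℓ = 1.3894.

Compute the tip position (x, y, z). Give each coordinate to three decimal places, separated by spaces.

θ = κ·ℓ = 1.0090 × 1.3894 = 1.40190 rad
ρ = (1 − cos θ)/κ = (1 − 0.16809)/1.0090 = 0.82449
z = sin θ / κ = 0.98577/1.0090 = 0.97698
x = ρ cos φ = 0.82449 × cos(121.08°) = -0.42563
y = ρ sin φ = 0.82449 × sin(121.08°) = 0.70613

-0.426 0.706 0.977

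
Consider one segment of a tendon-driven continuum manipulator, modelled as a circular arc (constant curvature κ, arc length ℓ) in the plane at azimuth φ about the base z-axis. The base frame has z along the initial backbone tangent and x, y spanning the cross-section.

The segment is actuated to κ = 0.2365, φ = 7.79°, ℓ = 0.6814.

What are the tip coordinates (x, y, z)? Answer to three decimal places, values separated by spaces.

0.054 0.007 0.678

θ = κ·ℓ = 0.2365 × 0.6814 = 0.16115 rad
ρ = (1 − cos θ)/κ = (1 − 0.98704)/0.2365 = 0.05479
z = sin θ / κ = 0.16045/0.2365 = 0.67845
x = ρ cos φ = 0.05479 × cos(7.79°) = 0.05428
y = ρ sin φ = 0.05479 × sin(7.79°) = 0.00743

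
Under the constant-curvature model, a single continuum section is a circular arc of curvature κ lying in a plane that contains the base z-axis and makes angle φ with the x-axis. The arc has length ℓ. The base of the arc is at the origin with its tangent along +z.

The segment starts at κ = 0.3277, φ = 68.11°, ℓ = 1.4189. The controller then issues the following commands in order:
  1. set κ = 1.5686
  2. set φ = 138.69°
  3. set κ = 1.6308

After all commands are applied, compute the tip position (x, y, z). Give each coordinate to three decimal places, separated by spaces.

-0.772 0.679 0.452

initial: κ=0.3277, φ=68.11°, ℓ=1.4189
cmd 1: set κ=1.5686 → (κ,φ,ℓ)=(1.5686,68.11°,1.4189) → tip=(0.3824,0.9518,0.5056)
cmd 2: set φ=138.69° → (κ,φ,ℓ)=(1.5686,138.69°,1.4189) → tip=(-0.7705,0.6772,0.5056)
cmd 3: set κ=1.6308 → (κ,φ,ℓ)=(1.6308,138.69°,1.4189) → tip=(-0.7722,0.6787,0.4515)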